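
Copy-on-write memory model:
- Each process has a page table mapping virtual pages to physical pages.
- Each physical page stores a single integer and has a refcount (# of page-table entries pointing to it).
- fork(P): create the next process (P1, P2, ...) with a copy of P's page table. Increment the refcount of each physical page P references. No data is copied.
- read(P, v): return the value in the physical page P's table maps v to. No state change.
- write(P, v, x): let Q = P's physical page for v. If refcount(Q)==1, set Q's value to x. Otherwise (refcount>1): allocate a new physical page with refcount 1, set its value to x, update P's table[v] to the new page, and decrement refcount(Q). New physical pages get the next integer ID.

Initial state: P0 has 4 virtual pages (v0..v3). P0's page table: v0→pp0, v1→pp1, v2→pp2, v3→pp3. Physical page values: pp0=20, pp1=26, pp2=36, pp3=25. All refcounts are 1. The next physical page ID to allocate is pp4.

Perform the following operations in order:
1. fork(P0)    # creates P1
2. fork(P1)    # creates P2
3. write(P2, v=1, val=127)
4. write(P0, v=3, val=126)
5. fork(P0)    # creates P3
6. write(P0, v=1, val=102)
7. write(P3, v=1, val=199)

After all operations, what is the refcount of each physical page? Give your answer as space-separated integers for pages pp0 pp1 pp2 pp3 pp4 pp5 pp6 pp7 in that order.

Answer: 4 1 4 2 1 2 1 1

Derivation:
Op 1: fork(P0) -> P1. 4 ppages; refcounts: pp0:2 pp1:2 pp2:2 pp3:2
Op 2: fork(P1) -> P2. 4 ppages; refcounts: pp0:3 pp1:3 pp2:3 pp3:3
Op 3: write(P2, v1, 127). refcount(pp1)=3>1 -> COPY to pp4. 5 ppages; refcounts: pp0:3 pp1:2 pp2:3 pp3:3 pp4:1
Op 4: write(P0, v3, 126). refcount(pp3)=3>1 -> COPY to pp5. 6 ppages; refcounts: pp0:3 pp1:2 pp2:3 pp3:2 pp4:1 pp5:1
Op 5: fork(P0) -> P3. 6 ppages; refcounts: pp0:4 pp1:3 pp2:4 pp3:2 pp4:1 pp5:2
Op 6: write(P0, v1, 102). refcount(pp1)=3>1 -> COPY to pp6. 7 ppages; refcounts: pp0:4 pp1:2 pp2:4 pp3:2 pp4:1 pp5:2 pp6:1
Op 7: write(P3, v1, 199). refcount(pp1)=2>1 -> COPY to pp7. 8 ppages; refcounts: pp0:4 pp1:1 pp2:4 pp3:2 pp4:1 pp5:2 pp6:1 pp7:1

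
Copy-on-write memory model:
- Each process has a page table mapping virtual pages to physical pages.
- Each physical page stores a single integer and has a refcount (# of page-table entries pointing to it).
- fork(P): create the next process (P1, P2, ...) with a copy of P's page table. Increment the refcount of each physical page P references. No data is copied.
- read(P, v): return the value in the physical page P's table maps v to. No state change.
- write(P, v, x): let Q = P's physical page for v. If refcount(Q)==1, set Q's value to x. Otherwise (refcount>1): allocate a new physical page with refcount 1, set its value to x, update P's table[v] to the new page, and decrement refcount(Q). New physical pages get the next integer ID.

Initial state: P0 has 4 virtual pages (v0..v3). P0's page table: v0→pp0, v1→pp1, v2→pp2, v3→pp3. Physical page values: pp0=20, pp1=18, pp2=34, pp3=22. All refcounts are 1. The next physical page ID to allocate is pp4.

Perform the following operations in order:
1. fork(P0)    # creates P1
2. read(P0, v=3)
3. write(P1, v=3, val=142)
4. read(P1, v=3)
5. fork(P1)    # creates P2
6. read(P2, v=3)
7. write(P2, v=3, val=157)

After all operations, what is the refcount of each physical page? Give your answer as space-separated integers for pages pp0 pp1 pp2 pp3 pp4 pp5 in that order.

Op 1: fork(P0) -> P1. 4 ppages; refcounts: pp0:2 pp1:2 pp2:2 pp3:2
Op 2: read(P0, v3) -> 22. No state change.
Op 3: write(P1, v3, 142). refcount(pp3)=2>1 -> COPY to pp4. 5 ppages; refcounts: pp0:2 pp1:2 pp2:2 pp3:1 pp4:1
Op 4: read(P1, v3) -> 142. No state change.
Op 5: fork(P1) -> P2. 5 ppages; refcounts: pp0:3 pp1:3 pp2:3 pp3:1 pp4:2
Op 6: read(P2, v3) -> 142. No state change.
Op 7: write(P2, v3, 157). refcount(pp4)=2>1 -> COPY to pp5. 6 ppages; refcounts: pp0:3 pp1:3 pp2:3 pp3:1 pp4:1 pp5:1

Answer: 3 3 3 1 1 1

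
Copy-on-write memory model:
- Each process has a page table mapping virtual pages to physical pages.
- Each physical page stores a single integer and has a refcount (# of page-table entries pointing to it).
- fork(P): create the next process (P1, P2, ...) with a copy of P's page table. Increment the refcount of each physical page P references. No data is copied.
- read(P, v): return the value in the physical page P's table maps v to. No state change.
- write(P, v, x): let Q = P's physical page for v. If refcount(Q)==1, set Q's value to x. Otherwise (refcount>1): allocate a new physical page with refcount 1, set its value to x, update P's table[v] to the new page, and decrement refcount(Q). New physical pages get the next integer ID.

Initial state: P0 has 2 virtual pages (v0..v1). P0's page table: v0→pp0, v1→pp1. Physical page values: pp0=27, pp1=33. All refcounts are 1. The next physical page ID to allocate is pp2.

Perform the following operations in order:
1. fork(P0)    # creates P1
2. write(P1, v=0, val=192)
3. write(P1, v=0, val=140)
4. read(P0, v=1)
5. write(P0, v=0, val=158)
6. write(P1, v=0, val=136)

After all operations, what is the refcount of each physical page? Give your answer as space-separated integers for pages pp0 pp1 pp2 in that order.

Answer: 1 2 1

Derivation:
Op 1: fork(P0) -> P1. 2 ppages; refcounts: pp0:2 pp1:2
Op 2: write(P1, v0, 192). refcount(pp0)=2>1 -> COPY to pp2. 3 ppages; refcounts: pp0:1 pp1:2 pp2:1
Op 3: write(P1, v0, 140). refcount(pp2)=1 -> write in place. 3 ppages; refcounts: pp0:1 pp1:2 pp2:1
Op 4: read(P0, v1) -> 33. No state change.
Op 5: write(P0, v0, 158). refcount(pp0)=1 -> write in place. 3 ppages; refcounts: pp0:1 pp1:2 pp2:1
Op 6: write(P1, v0, 136). refcount(pp2)=1 -> write in place. 3 ppages; refcounts: pp0:1 pp1:2 pp2:1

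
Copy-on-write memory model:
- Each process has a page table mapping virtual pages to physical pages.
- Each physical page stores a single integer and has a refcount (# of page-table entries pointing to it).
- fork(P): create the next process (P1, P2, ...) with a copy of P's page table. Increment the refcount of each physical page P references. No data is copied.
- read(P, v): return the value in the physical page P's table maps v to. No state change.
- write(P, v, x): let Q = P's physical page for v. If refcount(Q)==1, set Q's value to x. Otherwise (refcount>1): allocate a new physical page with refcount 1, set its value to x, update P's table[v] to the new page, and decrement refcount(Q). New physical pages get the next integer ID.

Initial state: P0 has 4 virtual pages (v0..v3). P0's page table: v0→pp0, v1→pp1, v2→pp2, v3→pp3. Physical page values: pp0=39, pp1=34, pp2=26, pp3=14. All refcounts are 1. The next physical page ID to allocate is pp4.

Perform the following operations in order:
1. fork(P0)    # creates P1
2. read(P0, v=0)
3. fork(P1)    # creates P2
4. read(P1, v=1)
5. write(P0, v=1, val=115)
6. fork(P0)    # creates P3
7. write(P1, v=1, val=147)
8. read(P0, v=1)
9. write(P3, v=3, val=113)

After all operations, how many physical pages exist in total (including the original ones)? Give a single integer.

Op 1: fork(P0) -> P1. 4 ppages; refcounts: pp0:2 pp1:2 pp2:2 pp3:2
Op 2: read(P0, v0) -> 39. No state change.
Op 3: fork(P1) -> P2. 4 ppages; refcounts: pp0:3 pp1:3 pp2:3 pp3:3
Op 4: read(P1, v1) -> 34. No state change.
Op 5: write(P0, v1, 115). refcount(pp1)=3>1 -> COPY to pp4. 5 ppages; refcounts: pp0:3 pp1:2 pp2:3 pp3:3 pp4:1
Op 6: fork(P0) -> P3. 5 ppages; refcounts: pp0:4 pp1:2 pp2:4 pp3:4 pp4:2
Op 7: write(P1, v1, 147). refcount(pp1)=2>1 -> COPY to pp5. 6 ppages; refcounts: pp0:4 pp1:1 pp2:4 pp3:4 pp4:2 pp5:1
Op 8: read(P0, v1) -> 115. No state change.
Op 9: write(P3, v3, 113). refcount(pp3)=4>1 -> COPY to pp6. 7 ppages; refcounts: pp0:4 pp1:1 pp2:4 pp3:3 pp4:2 pp5:1 pp6:1

Answer: 7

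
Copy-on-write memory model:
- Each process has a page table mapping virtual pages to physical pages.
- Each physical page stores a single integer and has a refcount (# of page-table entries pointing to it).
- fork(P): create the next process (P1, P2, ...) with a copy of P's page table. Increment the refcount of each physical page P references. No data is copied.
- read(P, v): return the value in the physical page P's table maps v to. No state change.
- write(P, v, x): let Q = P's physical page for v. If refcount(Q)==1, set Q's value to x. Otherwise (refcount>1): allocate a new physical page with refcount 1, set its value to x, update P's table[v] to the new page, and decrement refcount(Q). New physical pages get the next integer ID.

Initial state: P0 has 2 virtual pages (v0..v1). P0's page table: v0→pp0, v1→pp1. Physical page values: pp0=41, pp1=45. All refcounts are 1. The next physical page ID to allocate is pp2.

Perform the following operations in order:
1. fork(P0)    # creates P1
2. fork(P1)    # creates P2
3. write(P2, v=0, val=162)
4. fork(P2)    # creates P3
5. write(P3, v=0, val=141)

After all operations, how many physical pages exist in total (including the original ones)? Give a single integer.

Answer: 4

Derivation:
Op 1: fork(P0) -> P1. 2 ppages; refcounts: pp0:2 pp1:2
Op 2: fork(P1) -> P2. 2 ppages; refcounts: pp0:3 pp1:3
Op 3: write(P2, v0, 162). refcount(pp0)=3>1 -> COPY to pp2. 3 ppages; refcounts: pp0:2 pp1:3 pp2:1
Op 4: fork(P2) -> P3. 3 ppages; refcounts: pp0:2 pp1:4 pp2:2
Op 5: write(P3, v0, 141). refcount(pp2)=2>1 -> COPY to pp3. 4 ppages; refcounts: pp0:2 pp1:4 pp2:1 pp3:1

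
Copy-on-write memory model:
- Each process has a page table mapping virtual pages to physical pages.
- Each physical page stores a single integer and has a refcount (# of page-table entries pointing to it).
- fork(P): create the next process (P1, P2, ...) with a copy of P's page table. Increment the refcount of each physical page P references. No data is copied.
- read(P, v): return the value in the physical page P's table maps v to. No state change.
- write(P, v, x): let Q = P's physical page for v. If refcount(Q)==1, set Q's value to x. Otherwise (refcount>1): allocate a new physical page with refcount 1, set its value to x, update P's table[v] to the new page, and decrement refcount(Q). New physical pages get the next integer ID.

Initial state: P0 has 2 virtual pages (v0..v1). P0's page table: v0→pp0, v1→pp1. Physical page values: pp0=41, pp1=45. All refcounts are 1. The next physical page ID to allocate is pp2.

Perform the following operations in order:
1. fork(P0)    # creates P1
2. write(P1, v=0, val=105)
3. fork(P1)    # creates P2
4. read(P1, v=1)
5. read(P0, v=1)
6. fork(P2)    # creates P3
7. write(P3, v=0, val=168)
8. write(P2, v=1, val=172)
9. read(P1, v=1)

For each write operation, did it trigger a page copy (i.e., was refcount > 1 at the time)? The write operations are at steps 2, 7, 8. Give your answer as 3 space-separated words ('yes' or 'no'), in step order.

Op 1: fork(P0) -> P1. 2 ppages; refcounts: pp0:2 pp1:2
Op 2: write(P1, v0, 105). refcount(pp0)=2>1 -> COPY to pp2. 3 ppages; refcounts: pp0:1 pp1:2 pp2:1
Op 3: fork(P1) -> P2. 3 ppages; refcounts: pp0:1 pp1:3 pp2:2
Op 4: read(P1, v1) -> 45. No state change.
Op 5: read(P0, v1) -> 45. No state change.
Op 6: fork(P2) -> P3. 3 ppages; refcounts: pp0:1 pp1:4 pp2:3
Op 7: write(P3, v0, 168). refcount(pp2)=3>1 -> COPY to pp3. 4 ppages; refcounts: pp0:1 pp1:4 pp2:2 pp3:1
Op 8: write(P2, v1, 172). refcount(pp1)=4>1 -> COPY to pp4. 5 ppages; refcounts: pp0:1 pp1:3 pp2:2 pp3:1 pp4:1
Op 9: read(P1, v1) -> 45. No state change.

yes yes yes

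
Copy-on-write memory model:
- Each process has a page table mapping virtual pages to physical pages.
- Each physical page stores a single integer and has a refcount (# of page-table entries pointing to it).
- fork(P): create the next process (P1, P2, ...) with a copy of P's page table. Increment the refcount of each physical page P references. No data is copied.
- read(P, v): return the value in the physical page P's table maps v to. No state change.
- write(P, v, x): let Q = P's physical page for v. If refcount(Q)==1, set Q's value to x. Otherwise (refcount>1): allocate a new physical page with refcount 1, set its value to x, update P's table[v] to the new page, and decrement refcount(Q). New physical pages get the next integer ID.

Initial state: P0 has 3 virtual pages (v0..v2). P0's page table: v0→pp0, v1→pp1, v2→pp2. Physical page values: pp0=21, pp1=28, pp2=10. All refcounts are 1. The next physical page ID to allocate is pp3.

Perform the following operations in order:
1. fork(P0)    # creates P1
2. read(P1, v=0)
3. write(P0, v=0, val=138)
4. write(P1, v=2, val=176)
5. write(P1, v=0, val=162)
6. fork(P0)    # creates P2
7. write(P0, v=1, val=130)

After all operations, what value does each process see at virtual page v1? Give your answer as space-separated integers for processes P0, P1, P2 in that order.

Op 1: fork(P0) -> P1. 3 ppages; refcounts: pp0:2 pp1:2 pp2:2
Op 2: read(P1, v0) -> 21. No state change.
Op 3: write(P0, v0, 138). refcount(pp0)=2>1 -> COPY to pp3. 4 ppages; refcounts: pp0:1 pp1:2 pp2:2 pp3:1
Op 4: write(P1, v2, 176). refcount(pp2)=2>1 -> COPY to pp4. 5 ppages; refcounts: pp0:1 pp1:2 pp2:1 pp3:1 pp4:1
Op 5: write(P1, v0, 162). refcount(pp0)=1 -> write in place. 5 ppages; refcounts: pp0:1 pp1:2 pp2:1 pp3:1 pp4:1
Op 6: fork(P0) -> P2. 5 ppages; refcounts: pp0:1 pp1:3 pp2:2 pp3:2 pp4:1
Op 7: write(P0, v1, 130). refcount(pp1)=3>1 -> COPY to pp5. 6 ppages; refcounts: pp0:1 pp1:2 pp2:2 pp3:2 pp4:1 pp5:1
P0: v1 -> pp5 = 130
P1: v1 -> pp1 = 28
P2: v1 -> pp1 = 28

Answer: 130 28 28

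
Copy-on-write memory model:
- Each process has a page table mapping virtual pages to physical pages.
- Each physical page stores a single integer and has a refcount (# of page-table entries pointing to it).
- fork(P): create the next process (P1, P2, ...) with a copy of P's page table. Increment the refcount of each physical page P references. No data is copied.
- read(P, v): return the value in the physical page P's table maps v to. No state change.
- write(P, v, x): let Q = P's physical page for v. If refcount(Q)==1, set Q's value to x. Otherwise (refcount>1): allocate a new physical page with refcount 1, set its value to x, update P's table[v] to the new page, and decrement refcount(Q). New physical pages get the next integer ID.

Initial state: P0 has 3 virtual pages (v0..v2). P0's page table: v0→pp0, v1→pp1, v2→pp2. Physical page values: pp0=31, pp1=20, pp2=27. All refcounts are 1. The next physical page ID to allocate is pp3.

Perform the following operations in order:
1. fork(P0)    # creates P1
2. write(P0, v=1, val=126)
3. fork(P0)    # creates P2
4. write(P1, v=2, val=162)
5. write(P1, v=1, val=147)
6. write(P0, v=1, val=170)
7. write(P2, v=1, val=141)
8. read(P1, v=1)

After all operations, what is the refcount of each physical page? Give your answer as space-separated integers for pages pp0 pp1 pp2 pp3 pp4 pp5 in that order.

Op 1: fork(P0) -> P1. 3 ppages; refcounts: pp0:2 pp1:2 pp2:2
Op 2: write(P0, v1, 126). refcount(pp1)=2>1 -> COPY to pp3. 4 ppages; refcounts: pp0:2 pp1:1 pp2:2 pp3:1
Op 3: fork(P0) -> P2. 4 ppages; refcounts: pp0:3 pp1:1 pp2:3 pp3:2
Op 4: write(P1, v2, 162). refcount(pp2)=3>1 -> COPY to pp4. 5 ppages; refcounts: pp0:3 pp1:1 pp2:2 pp3:2 pp4:1
Op 5: write(P1, v1, 147). refcount(pp1)=1 -> write in place. 5 ppages; refcounts: pp0:3 pp1:1 pp2:2 pp3:2 pp4:1
Op 6: write(P0, v1, 170). refcount(pp3)=2>1 -> COPY to pp5. 6 ppages; refcounts: pp0:3 pp1:1 pp2:2 pp3:1 pp4:1 pp5:1
Op 7: write(P2, v1, 141). refcount(pp3)=1 -> write in place. 6 ppages; refcounts: pp0:3 pp1:1 pp2:2 pp3:1 pp4:1 pp5:1
Op 8: read(P1, v1) -> 147. No state change.

Answer: 3 1 2 1 1 1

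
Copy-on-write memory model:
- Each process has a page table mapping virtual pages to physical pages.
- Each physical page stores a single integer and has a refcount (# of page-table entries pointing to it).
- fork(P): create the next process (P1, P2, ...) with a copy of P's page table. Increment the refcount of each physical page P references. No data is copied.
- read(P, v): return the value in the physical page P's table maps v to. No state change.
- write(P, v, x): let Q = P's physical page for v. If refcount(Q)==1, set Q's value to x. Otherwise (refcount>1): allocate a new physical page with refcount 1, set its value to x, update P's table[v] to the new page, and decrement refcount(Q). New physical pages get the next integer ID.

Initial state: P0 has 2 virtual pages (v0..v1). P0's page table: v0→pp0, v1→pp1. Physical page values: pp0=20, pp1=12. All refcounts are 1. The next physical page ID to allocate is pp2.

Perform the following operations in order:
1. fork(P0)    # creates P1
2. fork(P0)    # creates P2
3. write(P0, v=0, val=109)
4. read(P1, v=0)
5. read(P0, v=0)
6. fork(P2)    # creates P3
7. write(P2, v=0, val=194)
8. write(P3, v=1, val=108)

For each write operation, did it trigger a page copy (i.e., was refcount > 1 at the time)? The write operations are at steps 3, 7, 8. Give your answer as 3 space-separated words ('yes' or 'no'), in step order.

Op 1: fork(P0) -> P1. 2 ppages; refcounts: pp0:2 pp1:2
Op 2: fork(P0) -> P2. 2 ppages; refcounts: pp0:3 pp1:3
Op 3: write(P0, v0, 109). refcount(pp0)=3>1 -> COPY to pp2. 3 ppages; refcounts: pp0:2 pp1:3 pp2:1
Op 4: read(P1, v0) -> 20. No state change.
Op 5: read(P0, v0) -> 109. No state change.
Op 6: fork(P2) -> P3. 3 ppages; refcounts: pp0:3 pp1:4 pp2:1
Op 7: write(P2, v0, 194). refcount(pp0)=3>1 -> COPY to pp3. 4 ppages; refcounts: pp0:2 pp1:4 pp2:1 pp3:1
Op 8: write(P3, v1, 108). refcount(pp1)=4>1 -> COPY to pp4. 5 ppages; refcounts: pp0:2 pp1:3 pp2:1 pp3:1 pp4:1

yes yes yes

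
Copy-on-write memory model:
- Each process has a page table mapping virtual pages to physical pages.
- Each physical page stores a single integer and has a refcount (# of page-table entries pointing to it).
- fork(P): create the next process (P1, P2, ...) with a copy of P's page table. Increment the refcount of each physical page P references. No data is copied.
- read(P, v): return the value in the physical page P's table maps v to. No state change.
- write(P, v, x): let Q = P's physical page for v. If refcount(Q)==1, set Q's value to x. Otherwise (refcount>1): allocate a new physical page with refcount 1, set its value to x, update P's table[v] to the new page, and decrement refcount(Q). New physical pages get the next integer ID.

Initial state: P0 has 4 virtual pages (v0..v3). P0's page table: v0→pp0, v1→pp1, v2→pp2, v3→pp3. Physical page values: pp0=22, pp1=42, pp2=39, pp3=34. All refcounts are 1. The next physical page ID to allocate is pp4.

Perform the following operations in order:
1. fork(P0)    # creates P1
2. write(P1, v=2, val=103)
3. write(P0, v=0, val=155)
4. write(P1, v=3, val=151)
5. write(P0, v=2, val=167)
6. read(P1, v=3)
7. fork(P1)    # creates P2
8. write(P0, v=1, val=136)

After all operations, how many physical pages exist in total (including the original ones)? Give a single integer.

Answer: 8

Derivation:
Op 1: fork(P0) -> P1. 4 ppages; refcounts: pp0:2 pp1:2 pp2:2 pp3:2
Op 2: write(P1, v2, 103). refcount(pp2)=2>1 -> COPY to pp4. 5 ppages; refcounts: pp0:2 pp1:2 pp2:1 pp3:2 pp4:1
Op 3: write(P0, v0, 155). refcount(pp0)=2>1 -> COPY to pp5. 6 ppages; refcounts: pp0:1 pp1:2 pp2:1 pp3:2 pp4:1 pp5:1
Op 4: write(P1, v3, 151). refcount(pp3)=2>1 -> COPY to pp6. 7 ppages; refcounts: pp0:1 pp1:2 pp2:1 pp3:1 pp4:1 pp5:1 pp6:1
Op 5: write(P0, v2, 167). refcount(pp2)=1 -> write in place. 7 ppages; refcounts: pp0:1 pp1:2 pp2:1 pp3:1 pp4:1 pp5:1 pp6:1
Op 6: read(P1, v3) -> 151. No state change.
Op 7: fork(P1) -> P2. 7 ppages; refcounts: pp0:2 pp1:3 pp2:1 pp3:1 pp4:2 pp5:1 pp6:2
Op 8: write(P0, v1, 136). refcount(pp1)=3>1 -> COPY to pp7. 8 ppages; refcounts: pp0:2 pp1:2 pp2:1 pp3:1 pp4:2 pp5:1 pp6:2 pp7:1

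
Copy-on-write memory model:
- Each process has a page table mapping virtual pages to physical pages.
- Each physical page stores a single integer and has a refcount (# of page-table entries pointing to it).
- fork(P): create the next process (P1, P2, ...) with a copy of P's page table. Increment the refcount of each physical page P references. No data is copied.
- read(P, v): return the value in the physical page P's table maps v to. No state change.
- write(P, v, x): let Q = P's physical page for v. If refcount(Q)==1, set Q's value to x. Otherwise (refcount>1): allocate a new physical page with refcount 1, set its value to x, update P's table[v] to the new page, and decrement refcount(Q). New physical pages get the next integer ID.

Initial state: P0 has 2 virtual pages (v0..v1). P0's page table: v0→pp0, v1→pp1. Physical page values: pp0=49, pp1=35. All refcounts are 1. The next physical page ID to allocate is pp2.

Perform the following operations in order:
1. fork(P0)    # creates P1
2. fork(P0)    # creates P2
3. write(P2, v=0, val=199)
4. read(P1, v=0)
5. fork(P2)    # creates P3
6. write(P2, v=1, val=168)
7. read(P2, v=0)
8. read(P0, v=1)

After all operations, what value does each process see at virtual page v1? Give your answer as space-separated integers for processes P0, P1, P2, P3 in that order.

Op 1: fork(P0) -> P1. 2 ppages; refcounts: pp0:2 pp1:2
Op 2: fork(P0) -> P2. 2 ppages; refcounts: pp0:3 pp1:3
Op 3: write(P2, v0, 199). refcount(pp0)=3>1 -> COPY to pp2. 3 ppages; refcounts: pp0:2 pp1:3 pp2:1
Op 4: read(P1, v0) -> 49. No state change.
Op 5: fork(P2) -> P3. 3 ppages; refcounts: pp0:2 pp1:4 pp2:2
Op 6: write(P2, v1, 168). refcount(pp1)=4>1 -> COPY to pp3. 4 ppages; refcounts: pp0:2 pp1:3 pp2:2 pp3:1
Op 7: read(P2, v0) -> 199. No state change.
Op 8: read(P0, v1) -> 35. No state change.
P0: v1 -> pp1 = 35
P1: v1 -> pp1 = 35
P2: v1 -> pp3 = 168
P3: v1 -> pp1 = 35

Answer: 35 35 168 35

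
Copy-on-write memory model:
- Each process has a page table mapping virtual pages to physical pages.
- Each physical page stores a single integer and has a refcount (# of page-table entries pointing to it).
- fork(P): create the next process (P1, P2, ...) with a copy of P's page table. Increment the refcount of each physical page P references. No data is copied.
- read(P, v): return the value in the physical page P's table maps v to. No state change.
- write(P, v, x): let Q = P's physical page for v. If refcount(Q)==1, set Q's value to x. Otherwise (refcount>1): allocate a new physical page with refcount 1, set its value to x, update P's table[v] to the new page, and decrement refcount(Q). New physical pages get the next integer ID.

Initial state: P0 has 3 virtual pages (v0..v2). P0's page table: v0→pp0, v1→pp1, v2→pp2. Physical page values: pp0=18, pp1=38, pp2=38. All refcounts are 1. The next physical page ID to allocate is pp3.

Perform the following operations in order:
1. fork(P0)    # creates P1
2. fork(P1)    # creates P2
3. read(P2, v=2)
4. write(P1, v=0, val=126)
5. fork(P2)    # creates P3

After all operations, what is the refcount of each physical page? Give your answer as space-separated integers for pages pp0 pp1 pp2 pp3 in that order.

Answer: 3 4 4 1

Derivation:
Op 1: fork(P0) -> P1. 3 ppages; refcounts: pp0:2 pp1:2 pp2:2
Op 2: fork(P1) -> P2. 3 ppages; refcounts: pp0:3 pp1:3 pp2:3
Op 3: read(P2, v2) -> 38. No state change.
Op 4: write(P1, v0, 126). refcount(pp0)=3>1 -> COPY to pp3. 4 ppages; refcounts: pp0:2 pp1:3 pp2:3 pp3:1
Op 5: fork(P2) -> P3. 4 ppages; refcounts: pp0:3 pp1:4 pp2:4 pp3:1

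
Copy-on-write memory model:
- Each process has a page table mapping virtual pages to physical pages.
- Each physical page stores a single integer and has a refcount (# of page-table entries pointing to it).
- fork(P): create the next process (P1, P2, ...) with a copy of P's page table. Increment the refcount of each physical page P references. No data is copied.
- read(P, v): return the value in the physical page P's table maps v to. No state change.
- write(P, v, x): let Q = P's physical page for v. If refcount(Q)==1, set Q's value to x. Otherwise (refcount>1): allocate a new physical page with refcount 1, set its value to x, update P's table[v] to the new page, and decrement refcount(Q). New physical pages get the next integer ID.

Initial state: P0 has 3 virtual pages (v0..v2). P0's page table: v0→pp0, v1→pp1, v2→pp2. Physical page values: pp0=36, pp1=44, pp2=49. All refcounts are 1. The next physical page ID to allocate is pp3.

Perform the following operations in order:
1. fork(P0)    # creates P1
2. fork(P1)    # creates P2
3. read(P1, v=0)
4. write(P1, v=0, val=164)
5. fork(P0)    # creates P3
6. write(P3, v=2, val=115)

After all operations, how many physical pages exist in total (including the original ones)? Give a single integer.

Answer: 5

Derivation:
Op 1: fork(P0) -> P1. 3 ppages; refcounts: pp0:2 pp1:2 pp2:2
Op 2: fork(P1) -> P2. 3 ppages; refcounts: pp0:3 pp1:3 pp2:3
Op 3: read(P1, v0) -> 36. No state change.
Op 4: write(P1, v0, 164). refcount(pp0)=3>1 -> COPY to pp3. 4 ppages; refcounts: pp0:2 pp1:3 pp2:3 pp3:1
Op 5: fork(P0) -> P3. 4 ppages; refcounts: pp0:3 pp1:4 pp2:4 pp3:1
Op 6: write(P3, v2, 115). refcount(pp2)=4>1 -> COPY to pp4. 5 ppages; refcounts: pp0:3 pp1:4 pp2:3 pp3:1 pp4:1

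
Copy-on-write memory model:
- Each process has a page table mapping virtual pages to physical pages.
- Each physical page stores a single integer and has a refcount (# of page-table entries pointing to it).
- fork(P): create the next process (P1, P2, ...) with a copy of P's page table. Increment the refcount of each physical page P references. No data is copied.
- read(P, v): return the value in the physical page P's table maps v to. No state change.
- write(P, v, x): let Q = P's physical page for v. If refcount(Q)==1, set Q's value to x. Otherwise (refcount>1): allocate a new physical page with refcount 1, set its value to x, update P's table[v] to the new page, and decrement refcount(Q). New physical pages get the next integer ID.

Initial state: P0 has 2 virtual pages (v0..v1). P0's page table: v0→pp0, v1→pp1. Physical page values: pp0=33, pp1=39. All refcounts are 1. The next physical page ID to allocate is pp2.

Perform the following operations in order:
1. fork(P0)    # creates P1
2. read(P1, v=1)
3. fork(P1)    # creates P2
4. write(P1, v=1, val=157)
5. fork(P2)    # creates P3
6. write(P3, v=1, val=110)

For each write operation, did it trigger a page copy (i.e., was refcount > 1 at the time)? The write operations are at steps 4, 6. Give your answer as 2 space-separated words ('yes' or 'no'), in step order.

Op 1: fork(P0) -> P1. 2 ppages; refcounts: pp0:2 pp1:2
Op 2: read(P1, v1) -> 39. No state change.
Op 3: fork(P1) -> P2. 2 ppages; refcounts: pp0:3 pp1:3
Op 4: write(P1, v1, 157). refcount(pp1)=3>1 -> COPY to pp2. 3 ppages; refcounts: pp0:3 pp1:2 pp2:1
Op 5: fork(P2) -> P3. 3 ppages; refcounts: pp0:4 pp1:3 pp2:1
Op 6: write(P3, v1, 110). refcount(pp1)=3>1 -> COPY to pp3. 4 ppages; refcounts: pp0:4 pp1:2 pp2:1 pp3:1

yes yes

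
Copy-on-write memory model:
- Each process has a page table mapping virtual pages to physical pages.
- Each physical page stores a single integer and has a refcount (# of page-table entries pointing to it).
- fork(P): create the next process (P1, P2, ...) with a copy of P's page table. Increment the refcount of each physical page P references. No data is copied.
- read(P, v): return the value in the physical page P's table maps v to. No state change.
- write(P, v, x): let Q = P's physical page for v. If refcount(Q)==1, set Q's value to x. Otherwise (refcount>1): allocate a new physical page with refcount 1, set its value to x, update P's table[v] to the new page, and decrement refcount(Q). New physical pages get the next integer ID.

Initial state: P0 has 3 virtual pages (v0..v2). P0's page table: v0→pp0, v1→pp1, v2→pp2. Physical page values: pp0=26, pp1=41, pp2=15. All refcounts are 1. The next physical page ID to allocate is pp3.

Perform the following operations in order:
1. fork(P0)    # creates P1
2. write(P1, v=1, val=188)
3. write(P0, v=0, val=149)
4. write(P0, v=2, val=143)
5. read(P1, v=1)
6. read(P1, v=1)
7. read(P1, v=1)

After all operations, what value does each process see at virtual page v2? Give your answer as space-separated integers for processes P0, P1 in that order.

Op 1: fork(P0) -> P1. 3 ppages; refcounts: pp0:2 pp1:2 pp2:2
Op 2: write(P1, v1, 188). refcount(pp1)=2>1 -> COPY to pp3. 4 ppages; refcounts: pp0:2 pp1:1 pp2:2 pp3:1
Op 3: write(P0, v0, 149). refcount(pp0)=2>1 -> COPY to pp4. 5 ppages; refcounts: pp0:1 pp1:1 pp2:2 pp3:1 pp4:1
Op 4: write(P0, v2, 143). refcount(pp2)=2>1 -> COPY to pp5. 6 ppages; refcounts: pp0:1 pp1:1 pp2:1 pp3:1 pp4:1 pp5:1
Op 5: read(P1, v1) -> 188. No state change.
Op 6: read(P1, v1) -> 188. No state change.
Op 7: read(P1, v1) -> 188. No state change.
P0: v2 -> pp5 = 143
P1: v2 -> pp2 = 15

Answer: 143 15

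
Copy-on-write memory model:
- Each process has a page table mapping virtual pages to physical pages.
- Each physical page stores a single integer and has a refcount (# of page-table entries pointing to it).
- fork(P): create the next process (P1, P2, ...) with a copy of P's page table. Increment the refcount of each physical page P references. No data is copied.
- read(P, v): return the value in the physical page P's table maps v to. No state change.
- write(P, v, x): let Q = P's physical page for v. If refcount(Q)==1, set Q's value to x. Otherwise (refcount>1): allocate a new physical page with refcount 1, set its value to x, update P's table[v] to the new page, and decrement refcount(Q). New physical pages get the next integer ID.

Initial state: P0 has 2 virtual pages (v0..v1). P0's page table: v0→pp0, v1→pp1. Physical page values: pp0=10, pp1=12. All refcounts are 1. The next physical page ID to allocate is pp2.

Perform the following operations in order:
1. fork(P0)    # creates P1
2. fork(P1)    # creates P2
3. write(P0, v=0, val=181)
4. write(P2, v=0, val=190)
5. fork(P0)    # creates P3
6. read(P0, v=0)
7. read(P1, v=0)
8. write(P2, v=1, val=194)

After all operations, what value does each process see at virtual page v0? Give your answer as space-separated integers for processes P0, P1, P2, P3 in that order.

Op 1: fork(P0) -> P1. 2 ppages; refcounts: pp0:2 pp1:2
Op 2: fork(P1) -> P2. 2 ppages; refcounts: pp0:3 pp1:3
Op 3: write(P0, v0, 181). refcount(pp0)=3>1 -> COPY to pp2. 3 ppages; refcounts: pp0:2 pp1:3 pp2:1
Op 4: write(P2, v0, 190). refcount(pp0)=2>1 -> COPY to pp3. 4 ppages; refcounts: pp0:1 pp1:3 pp2:1 pp3:1
Op 5: fork(P0) -> P3. 4 ppages; refcounts: pp0:1 pp1:4 pp2:2 pp3:1
Op 6: read(P0, v0) -> 181. No state change.
Op 7: read(P1, v0) -> 10. No state change.
Op 8: write(P2, v1, 194). refcount(pp1)=4>1 -> COPY to pp4. 5 ppages; refcounts: pp0:1 pp1:3 pp2:2 pp3:1 pp4:1
P0: v0 -> pp2 = 181
P1: v0 -> pp0 = 10
P2: v0 -> pp3 = 190
P3: v0 -> pp2 = 181

Answer: 181 10 190 181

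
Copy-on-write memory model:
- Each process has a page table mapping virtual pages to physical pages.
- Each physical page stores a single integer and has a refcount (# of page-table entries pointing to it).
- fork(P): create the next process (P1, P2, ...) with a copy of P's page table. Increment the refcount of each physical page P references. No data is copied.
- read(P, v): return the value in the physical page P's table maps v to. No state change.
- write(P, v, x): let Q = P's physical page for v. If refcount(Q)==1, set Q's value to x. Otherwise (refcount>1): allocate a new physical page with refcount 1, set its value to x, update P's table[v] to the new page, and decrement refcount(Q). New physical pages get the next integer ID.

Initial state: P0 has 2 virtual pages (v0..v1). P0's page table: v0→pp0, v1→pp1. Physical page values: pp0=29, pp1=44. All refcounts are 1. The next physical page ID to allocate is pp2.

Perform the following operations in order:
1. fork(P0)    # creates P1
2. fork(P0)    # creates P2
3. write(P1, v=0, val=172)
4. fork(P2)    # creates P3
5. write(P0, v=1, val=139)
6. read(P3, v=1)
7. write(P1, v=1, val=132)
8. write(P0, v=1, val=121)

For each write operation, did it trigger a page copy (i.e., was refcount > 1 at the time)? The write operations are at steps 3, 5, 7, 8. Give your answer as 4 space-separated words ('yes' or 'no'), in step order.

Op 1: fork(P0) -> P1. 2 ppages; refcounts: pp0:2 pp1:2
Op 2: fork(P0) -> P2. 2 ppages; refcounts: pp0:3 pp1:3
Op 3: write(P1, v0, 172). refcount(pp0)=3>1 -> COPY to pp2. 3 ppages; refcounts: pp0:2 pp1:3 pp2:1
Op 4: fork(P2) -> P3. 3 ppages; refcounts: pp0:3 pp1:4 pp2:1
Op 5: write(P0, v1, 139). refcount(pp1)=4>1 -> COPY to pp3. 4 ppages; refcounts: pp0:3 pp1:3 pp2:1 pp3:1
Op 6: read(P3, v1) -> 44. No state change.
Op 7: write(P1, v1, 132). refcount(pp1)=3>1 -> COPY to pp4. 5 ppages; refcounts: pp0:3 pp1:2 pp2:1 pp3:1 pp4:1
Op 8: write(P0, v1, 121). refcount(pp3)=1 -> write in place. 5 ppages; refcounts: pp0:3 pp1:2 pp2:1 pp3:1 pp4:1

yes yes yes no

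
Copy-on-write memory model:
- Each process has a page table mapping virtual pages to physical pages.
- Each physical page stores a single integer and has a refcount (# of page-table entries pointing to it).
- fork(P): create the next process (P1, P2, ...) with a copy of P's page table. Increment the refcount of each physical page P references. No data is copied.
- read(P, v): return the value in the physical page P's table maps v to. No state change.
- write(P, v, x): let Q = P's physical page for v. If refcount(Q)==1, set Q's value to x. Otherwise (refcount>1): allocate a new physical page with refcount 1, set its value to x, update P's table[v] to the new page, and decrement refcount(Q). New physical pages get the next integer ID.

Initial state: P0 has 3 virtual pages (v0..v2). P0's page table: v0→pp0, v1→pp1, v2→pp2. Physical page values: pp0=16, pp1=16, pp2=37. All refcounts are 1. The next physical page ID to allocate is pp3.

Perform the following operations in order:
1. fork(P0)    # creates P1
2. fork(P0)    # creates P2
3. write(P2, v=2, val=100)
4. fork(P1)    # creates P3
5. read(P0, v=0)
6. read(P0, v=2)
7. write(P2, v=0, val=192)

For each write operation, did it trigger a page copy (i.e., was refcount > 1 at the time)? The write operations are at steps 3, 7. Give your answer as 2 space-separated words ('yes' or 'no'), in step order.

Op 1: fork(P0) -> P1. 3 ppages; refcounts: pp0:2 pp1:2 pp2:2
Op 2: fork(P0) -> P2. 3 ppages; refcounts: pp0:3 pp1:3 pp2:3
Op 3: write(P2, v2, 100). refcount(pp2)=3>1 -> COPY to pp3. 4 ppages; refcounts: pp0:3 pp1:3 pp2:2 pp3:1
Op 4: fork(P1) -> P3. 4 ppages; refcounts: pp0:4 pp1:4 pp2:3 pp3:1
Op 5: read(P0, v0) -> 16. No state change.
Op 6: read(P0, v2) -> 37. No state change.
Op 7: write(P2, v0, 192). refcount(pp0)=4>1 -> COPY to pp4. 5 ppages; refcounts: pp0:3 pp1:4 pp2:3 pp3:1 pp4:1

yes yes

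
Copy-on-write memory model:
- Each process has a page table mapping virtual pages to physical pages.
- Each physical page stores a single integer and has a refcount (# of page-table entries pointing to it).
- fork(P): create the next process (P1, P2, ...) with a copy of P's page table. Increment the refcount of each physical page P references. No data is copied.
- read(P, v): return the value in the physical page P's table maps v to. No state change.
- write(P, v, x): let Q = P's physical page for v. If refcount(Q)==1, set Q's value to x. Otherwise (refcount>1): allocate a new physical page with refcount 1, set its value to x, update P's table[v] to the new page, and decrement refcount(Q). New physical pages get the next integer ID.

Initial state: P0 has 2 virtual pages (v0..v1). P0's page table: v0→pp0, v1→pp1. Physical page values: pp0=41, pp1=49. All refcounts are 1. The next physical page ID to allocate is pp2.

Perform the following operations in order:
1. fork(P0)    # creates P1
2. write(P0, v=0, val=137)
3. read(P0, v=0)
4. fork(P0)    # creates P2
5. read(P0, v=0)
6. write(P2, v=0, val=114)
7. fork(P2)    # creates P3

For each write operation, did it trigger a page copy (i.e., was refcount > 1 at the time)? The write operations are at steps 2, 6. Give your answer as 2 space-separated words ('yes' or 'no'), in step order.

Op 1: fork(P0) -> P1. 2 ppages; refcounts: pp0:2 pp1:2
Op 2: write(P0, v0, 137). refcount(pp0)=2>1 -> COPY to pp2. 3 ppages; refcounts: pp0:1 pp1:2 pp2:1
Op 3: read(P0, v0) -> 137. No state change.
Op 4: fork(P0) -> P2. 3 ppages; refcounts: pp0:1 pp1:3 pp2:2
Op 5: read(P0, v0) -> 137. No state change.
Op 6: write(P2, v0, 114). refcount(pp2)=2>1 -> COPY to pp3. 4 ppages; refcounts: pp0:1 pp1:3 pp2:1 pp3:1
Op 7: fork(P2) -> P3. 4 ppages; refcounts: pp0:1 pp1:4 pp2:1 pp3:2

yes yes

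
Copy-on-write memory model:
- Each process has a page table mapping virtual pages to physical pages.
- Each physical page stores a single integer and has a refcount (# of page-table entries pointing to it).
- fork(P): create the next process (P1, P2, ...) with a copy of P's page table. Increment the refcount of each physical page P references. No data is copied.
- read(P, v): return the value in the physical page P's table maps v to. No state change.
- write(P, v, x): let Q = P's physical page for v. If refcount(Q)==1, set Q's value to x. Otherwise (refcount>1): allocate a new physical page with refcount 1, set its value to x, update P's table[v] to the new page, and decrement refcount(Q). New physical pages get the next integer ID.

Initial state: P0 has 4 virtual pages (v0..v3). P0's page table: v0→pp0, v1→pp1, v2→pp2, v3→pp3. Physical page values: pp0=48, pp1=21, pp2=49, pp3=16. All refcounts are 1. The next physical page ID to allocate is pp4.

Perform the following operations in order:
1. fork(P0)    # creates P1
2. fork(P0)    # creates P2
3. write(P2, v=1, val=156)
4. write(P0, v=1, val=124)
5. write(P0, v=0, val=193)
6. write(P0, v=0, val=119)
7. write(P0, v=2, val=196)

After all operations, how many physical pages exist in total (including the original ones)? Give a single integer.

Answer: 8

Derivation:
Op 1: fork(P0) -> P1. 4 ppages; refcounts: pp0:2 pp1:2 pp2:2 pp3:2
Op 2: fork(P0) -> P2. 4 ppages; refcounts: pp0:3 pp1:3 pp2:3 pp3:3
Op 3: write(P2, v1, 156). refcount(pp1)=3>1 -> COPY to pp4. 5 ppages; refcounts: pp0:3 pp1:2 pp2:3 pp3:3 pp4:1
Op 4: write(P0, v1, 124). refcount(pp1)=2>1 -> COPY to pp5. 6 ppages; refcounts: pp0:3 pp1:1 pp2:3 pp3:3 pp4:1 pp5:1
Op 5: write(P0, v0, 193). refcount(pp0)=3>1 -> COPY to pp6. 7 ppages; refcounts: pp0:2 pp1:1 pp2:3 pp3:3 pp4:1 pp5:1 pp6:1
Op 6: write(P0, v0, 119). refcount(pp6)=1 -> write in place. 7 ppages; refcounts: pp0:2 pp1:1 pp2:3 pp3:3 pp4:1 pp5:1 pp6:1
Op 7: write(P0, v2, 196). refcount(pp2)=3>1 -> COPY to pp7. 8 ppages; refcounts: pp0:2 pp1:1 pp2:2 pp3:3 pp4:1 pp5:1 pp6:1 pp7:1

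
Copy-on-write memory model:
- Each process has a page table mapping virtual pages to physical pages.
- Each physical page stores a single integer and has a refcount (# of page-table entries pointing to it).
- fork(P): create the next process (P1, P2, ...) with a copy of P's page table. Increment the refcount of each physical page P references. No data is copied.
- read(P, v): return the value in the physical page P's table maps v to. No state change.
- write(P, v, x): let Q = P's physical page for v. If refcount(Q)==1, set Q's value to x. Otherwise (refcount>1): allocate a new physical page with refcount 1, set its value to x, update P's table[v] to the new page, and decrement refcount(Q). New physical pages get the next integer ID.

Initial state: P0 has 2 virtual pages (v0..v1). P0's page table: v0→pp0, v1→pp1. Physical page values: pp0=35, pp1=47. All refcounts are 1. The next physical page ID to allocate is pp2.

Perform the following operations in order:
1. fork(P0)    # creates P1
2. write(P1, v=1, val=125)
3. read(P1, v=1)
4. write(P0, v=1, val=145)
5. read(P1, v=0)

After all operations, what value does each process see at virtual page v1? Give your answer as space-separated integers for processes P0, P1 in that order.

Answer: 145 125

Derivation:
Op 1: fork(P0) -> P1. 2 ppages; refcounts: pp0:2 pp1:2
Op 2: write(P1, v1, 125). refcount(pp1)=2>1 -> COPY to pp2. 3 ppages; refcounts: pp0:2 pp1:1 pp2:1
Op 3: read(P1, v1) -> 125. No state change.
Op 4: write(P0, v1, 145). refcount(pp1)=1 -> write in place. 3 ppages; refcounts: pp0:2 pp1:1 pp2:1
Op 5: read(P1, v0) -> 35. No state change.
P0: v1 -> pp1 = 145
P1: v1 -> pp2 = 125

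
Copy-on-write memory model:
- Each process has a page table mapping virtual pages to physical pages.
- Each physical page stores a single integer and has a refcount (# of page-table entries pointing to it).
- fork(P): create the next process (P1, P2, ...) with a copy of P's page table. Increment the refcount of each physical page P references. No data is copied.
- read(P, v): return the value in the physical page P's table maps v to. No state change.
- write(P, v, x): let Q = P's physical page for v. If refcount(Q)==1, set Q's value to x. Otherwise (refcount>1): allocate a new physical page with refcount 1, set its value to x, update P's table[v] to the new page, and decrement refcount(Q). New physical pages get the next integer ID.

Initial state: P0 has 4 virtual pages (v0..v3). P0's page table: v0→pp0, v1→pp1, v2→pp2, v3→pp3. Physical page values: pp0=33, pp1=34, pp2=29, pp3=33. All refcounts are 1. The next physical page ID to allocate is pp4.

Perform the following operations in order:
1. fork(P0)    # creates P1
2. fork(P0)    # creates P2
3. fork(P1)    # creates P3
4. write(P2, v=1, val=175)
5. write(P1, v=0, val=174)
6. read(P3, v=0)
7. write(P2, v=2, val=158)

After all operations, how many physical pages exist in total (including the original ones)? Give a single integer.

Op 1: fork(P0) -> P1. 4 ppages; refcounts: pp0:2 pp1:2 pp2:2 pp3:2
Op 2: fork(P0) -> P2. 4 ppages; refcounts: pp0:3 pp1:3 pp2:3 pp3:3
Op 3: fork(P1) -> P3. 4 ppages; refcounts: pp0:4 pp1:4 pp2:4 pp3:4
Op 4: write(P2, v1, 175). refcount(pp1)=4>1 -> COPY to pp4. 5 ppages; refcounts: pp0:4 pp1:3 pp2:4 pp3:4 pp4:1
Op 5: write(P1, v0, 174). refcount(pp0)=4>1 -> COPY to pp5. 6 ppages; refcounts: pp0:3 pp1:3 pp2:4 pp3:4 pp4:1 pp5:1
Op 6: read(P3, v0) -> 33. No state change.
Op 7: write(P2, v2, 158). refcount(pp2)=4>1 -> COPY to pp6. 7 ppages; refcounts: pp0:3 pp1:3 pp2:3 pp3:4 pp4:1 pp5:1 pp6:1

Answer: 7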